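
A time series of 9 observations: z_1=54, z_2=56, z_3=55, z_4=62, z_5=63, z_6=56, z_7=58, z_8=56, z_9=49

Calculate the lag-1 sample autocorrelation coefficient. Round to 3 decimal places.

0.199

Mean z̄ = (54 + 56 + 55 + 62 + 63 + 56 + 58 + 56 + 49)/9 = 56.5556
Numerator Σ_{t=1}^{8}(z_t−z̄)(z_{t+1}−z̄) = 27.9136
Denominator Σ(z_t−z̄)² = 140.2222
r_1 = 27.9136 / 140.2222 = 0.199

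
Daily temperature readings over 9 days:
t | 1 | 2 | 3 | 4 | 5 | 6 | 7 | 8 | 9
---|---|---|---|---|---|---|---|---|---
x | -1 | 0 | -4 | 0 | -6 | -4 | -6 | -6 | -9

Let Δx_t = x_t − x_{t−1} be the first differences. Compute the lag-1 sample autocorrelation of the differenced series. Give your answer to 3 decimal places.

First differences Δx: 1, -4, 4, -6, 2, -2, 0, -3
Mean of differences = -1.0000
Numerator Σ(Δx_t−Δx̄)(Δx_{t+1}−Δx̄) = -67.0000
Denominator Σ(Δx_t−Δx̄)² = 78.0000
r_1(Δx) = -67.0000 / 78.0000 = -0.859

-0.859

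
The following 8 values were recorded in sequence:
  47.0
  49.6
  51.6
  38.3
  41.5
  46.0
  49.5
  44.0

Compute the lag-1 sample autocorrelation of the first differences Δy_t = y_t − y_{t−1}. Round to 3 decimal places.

-0.205

First differences Δy: 2.6, 2.0, -13.3, 3.2, 4.5, 3.5, -5.5
Mean of differences = -0.4286
Numerator Σ(Δy_t−Δȳ)(Δy_{t+1}−Δȳ) = -53.2865
Denominator Σ(Δy_t−Δȳ)² = 259.3543
r_1(Δy) = -53.2865 / 259.3543 = -0.205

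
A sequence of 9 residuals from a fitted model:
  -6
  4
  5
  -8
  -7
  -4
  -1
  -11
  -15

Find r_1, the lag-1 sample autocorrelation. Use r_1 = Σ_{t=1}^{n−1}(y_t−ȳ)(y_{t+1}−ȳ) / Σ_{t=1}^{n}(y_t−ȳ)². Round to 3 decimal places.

0.265

Mean ȳ = (-6 + 4 + 5 − 8 − 7 − 4 − 1 − 11 − 15)/9 = -4.7778
Numerator Σ_{t=1}^{8}(y_t−ȳ)(y_{t+1}−ȳ) = 92.0617
Denominator Σ(y_t−ȳ)² = 347.5556
r_1 = 92.0617 / 347.5556 = 0.265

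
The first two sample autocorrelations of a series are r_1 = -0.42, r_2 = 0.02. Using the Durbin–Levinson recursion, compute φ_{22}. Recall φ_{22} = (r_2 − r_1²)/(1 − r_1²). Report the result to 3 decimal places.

-0.190

φ_{22} = (r_2 − r_1²) / (1 − r_1²)
r_1² = (-0.42)² = 0.1764
Numerator = 0.02 − 0.1764 = -0.1564; denominator = 1 − 0.1764 = 0.8236
φ_{22} = -0.1564 / 0.8236 = -0.190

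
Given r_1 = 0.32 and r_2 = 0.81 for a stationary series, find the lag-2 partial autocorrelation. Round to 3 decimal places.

φ_{22} = (r_2 − r_1²) / (1 − r_1²)
r_1² = (0.32)² = 0.1024
Numerator = 0.81 − 0.1024 = 0.7076; denominator = 1 − 0.1024 = 0.8976
φ_{22} = 0.7076 / 0.8976 = 0.788

0.788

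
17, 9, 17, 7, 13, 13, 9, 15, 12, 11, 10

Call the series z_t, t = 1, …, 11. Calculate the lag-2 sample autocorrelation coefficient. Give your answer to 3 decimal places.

0.338

Mean z̄ = (17 + 9 + 17 + 7 + 13 + 13 + 9 + 15 + 12 + 11 + 10)/11 = 12.0909
Numerator Σ_{t=1}^{9}(z_t−z̄)(z_{t+2}−z̄) = 36.8017
Denominator Σ(z_t−z̄)² = 108.9091
r_2 = 36.8017 / 108.9091 = 0.338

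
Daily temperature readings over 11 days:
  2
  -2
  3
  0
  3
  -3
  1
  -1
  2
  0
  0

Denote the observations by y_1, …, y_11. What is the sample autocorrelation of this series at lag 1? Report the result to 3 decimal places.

-0.686

Mean ȳ = (2 − 2 + 3 + 0 + 3 − 3 + 1 − 1 + 2 + 0 + 0)/11 = 0.4545
Numerator Σ_{t=1}^{10}(y_t−ȳ)(y_{t+1}−ȳ) = -26.5702
Denominator Σ(y_t−ȳ)² = 38.7273
r_1 = -26.5702 / 38.7273 = -0.686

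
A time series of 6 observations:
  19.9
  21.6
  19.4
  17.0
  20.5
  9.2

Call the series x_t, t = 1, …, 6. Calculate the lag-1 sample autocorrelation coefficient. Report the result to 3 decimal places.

-0.132

Mean x̄ = (19.9 + 21.6 + 19.4 + 17.0 + 20.5 + 9.2)/6 = 17.9333
Deviations from mean: 1.9667, 3.6667, 1.4667, -0.9333, 2.5667, -8.7333
Σ(x_t−x̄)(x_{t+1}−x̄) = (7.2111) + (5.3778) + (-1.3689) + (-2.3956) + (-22.4156) = -13.5911
Denominator Σ(x_t−x̄)² = 103.1933
r_1 = -13.5911 / 103.1933 = -0.132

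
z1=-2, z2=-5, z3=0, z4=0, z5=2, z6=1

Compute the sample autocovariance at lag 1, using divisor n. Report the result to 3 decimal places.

1.593

Mean z̄ = (-2 − 5 + 0 + 0 + 2 + 1)/6 = -0.6667
Deviations: -1.3333, -4.3333, 0.6667, 0.6667, 2.6667, 1.6667
Σ_{t=1}^{5}(z_t−z̄)(z_{t+1}−z̄) = 9.5556
γ_1 = 9.5556 / 6 = 1.593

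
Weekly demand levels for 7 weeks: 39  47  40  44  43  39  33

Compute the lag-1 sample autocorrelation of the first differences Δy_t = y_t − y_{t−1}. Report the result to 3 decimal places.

-0.392

First differences Δy: 8, -7, 4, -1, -4, -6
Mean of differences = -1.0000
Numerator Σ(Δy_t−Δȳ)(Δy_{t+1}−Δȳ) = -69.0000
Denominator Σ(Δy_t−Δȳ)² = 176.0000
r_1(Δy) = -69.0000 / 176.0000 = -0.392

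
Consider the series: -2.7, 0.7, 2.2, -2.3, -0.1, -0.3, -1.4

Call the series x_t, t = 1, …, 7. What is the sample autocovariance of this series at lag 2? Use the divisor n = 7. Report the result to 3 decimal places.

-1.096

Mean x̄ = (-2.7 + 0.7 + 2.2 − 2.3 − 0.1 − 0.3 − 1.4)/7 = -0.5571
Deviations: -2.1429, 1.2571, 2.7571, -1.7429, 0.4571, 0.2571, -0.8429
Σ_{t=1}^{5}(x_t−x̄)(x_{t+2}−x̄) = -7.6722
γ_2 = -7.6722 / 7 = -1.096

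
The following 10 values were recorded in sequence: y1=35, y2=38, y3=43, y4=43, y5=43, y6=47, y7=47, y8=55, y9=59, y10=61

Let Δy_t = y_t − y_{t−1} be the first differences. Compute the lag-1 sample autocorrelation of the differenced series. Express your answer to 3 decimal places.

-0.238

First differences Δy: 3, 5, 0, 0, 4, 0, 8, 4, 2
Mean of differences = 2.8889
Numerator Σ(Δy_t−Δȳ)(Δy_{t+1}−Δȳ) = -14.0123
Denominator Σ(Δy_t−Δȳ)² = 58.8889
r_1(Δy) = -14.0123 / 58.8889 = -0.238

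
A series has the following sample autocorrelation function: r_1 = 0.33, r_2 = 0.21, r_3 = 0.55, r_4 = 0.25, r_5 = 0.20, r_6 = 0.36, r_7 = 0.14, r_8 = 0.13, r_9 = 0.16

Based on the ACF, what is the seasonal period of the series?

3

The largest autocorrelation is r_3 = 0.55, with a weaker echo at lag 6 (0.36); the remaining lags stay at or below 0.33. The elevated value at lag 1 (0.33), dropping to 0.21 at lag 2, reflects decaying short-term dependence rather than seasonality.
The dominant spike at lag 3 indicates a seasonal period of 3.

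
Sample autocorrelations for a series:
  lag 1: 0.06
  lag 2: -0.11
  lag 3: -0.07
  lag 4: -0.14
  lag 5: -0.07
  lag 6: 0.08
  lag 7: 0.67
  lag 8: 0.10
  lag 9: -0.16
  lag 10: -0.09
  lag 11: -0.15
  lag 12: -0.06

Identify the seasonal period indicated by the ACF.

The largest autocorrelation is r_7 = 0.67; the remaining lags stay at or below 0.10.
The dominant spike at lag 7 indicates a seasonal period of 7.

7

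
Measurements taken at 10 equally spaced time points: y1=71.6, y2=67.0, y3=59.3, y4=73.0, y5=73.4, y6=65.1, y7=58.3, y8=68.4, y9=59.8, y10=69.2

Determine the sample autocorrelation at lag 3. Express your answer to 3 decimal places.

Mean ȳ = (71.6 + 67.0 + 59.3 + 73.0 + 73.4 + 65.1 + 58.3 + 68.4 + 59.8 + 69.2)/10 = 66.5100
Σ(y_t−ȳ)(y_{t+3}−ȳ) = (33.0341) + (3.3761) + (10.1661) + (-53.2829) + (13.0221) + (9.4611) + (-22.0849) = -6.3083
Denominator Σ(y_t−ȳ)² = 292.9490
r_3 = -6.3083 / 292.9490 = -0.022

-0.022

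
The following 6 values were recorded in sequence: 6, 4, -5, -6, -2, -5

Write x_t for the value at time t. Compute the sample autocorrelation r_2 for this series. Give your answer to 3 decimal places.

-0.245

Mean x̄ = (6 + 4 − 5 − 6 − 2 − 5)/6 = -1.3333
Deviations from mean: 7.3333, 5.3333, -3.6667, -4.6667, -0.6667, -3.6667
Numerator Σ_{t=1}^{4}(x_t−x̄)(x_{t+2}−x̄) = -32.2222
Denominator Σ(x_t−x̄)² = 131.3333
r_2 = -32.2222 / 131.3333 = -0.245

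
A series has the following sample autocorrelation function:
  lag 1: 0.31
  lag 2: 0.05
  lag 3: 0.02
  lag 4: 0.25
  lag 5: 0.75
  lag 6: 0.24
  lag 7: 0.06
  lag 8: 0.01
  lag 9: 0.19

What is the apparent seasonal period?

5

The largest autocorrelation is r_5 = 0.75; the remaining lags stay at or below 0.31. The elevated value at lag 1 (0.31), dropping to 0.05 at lag 2, reflects decaying short-term dependence rather than seasonality.
The dominant spike at lag 5 indicates a seasonal period of 5.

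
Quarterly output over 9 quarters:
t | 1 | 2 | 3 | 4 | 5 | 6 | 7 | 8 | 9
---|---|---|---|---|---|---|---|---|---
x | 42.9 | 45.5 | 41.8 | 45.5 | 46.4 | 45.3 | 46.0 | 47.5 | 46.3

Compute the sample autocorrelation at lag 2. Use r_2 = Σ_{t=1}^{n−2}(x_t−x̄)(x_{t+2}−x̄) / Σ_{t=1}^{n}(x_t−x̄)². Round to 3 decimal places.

Mean x̄ = (42.9 + 45.5 + 41.8 + 45.5 + 46.4 + 45.3 + 46.0 + 47.5 + 46.3)/9 = 45.2444
Σ(x_t−x̄)(x_{t+2}−x̄) = (8.0753) + (0.0653) + (-3.9802) + (0.0142) + (0.8731) + (0.1253) + (0.7975) = 5.9705
Denominator Σ(x_t−x̄)² = 25.6022
r_2 = 5.9705 / 25.6022 = 0.233

0.233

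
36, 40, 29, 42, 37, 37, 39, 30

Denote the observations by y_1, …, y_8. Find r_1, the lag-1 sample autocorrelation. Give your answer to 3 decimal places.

-0.543

Mean ȳ = (36 + 40 + 29 + 42 + 37 + 37 + 39 + 30)/8 = 36.2500
Numerator Σ_{t=1}^{7}(y_t−ȳ)(y_{t+1}−ȳ) = -80.0625
Denominator Σ(y_t−ȳ)² = 147.5000
r_1 = -80.0625 / 147.5000 = -0.543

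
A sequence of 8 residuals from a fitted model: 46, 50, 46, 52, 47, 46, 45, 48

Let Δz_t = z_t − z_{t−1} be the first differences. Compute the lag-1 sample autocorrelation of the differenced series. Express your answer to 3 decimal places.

First differences Δz: 4, -4, 6, -5, -1, -1, 3
Mean of differences = 0.2857
Numerator Σ(Δz_t−Δz̄)(Δz_{t+1}−Δz̄) = -65.6531
Denominator Σ(Δz_t−Δz̄)² = 103.4286
r_1(Δz) = -65.6531 / 103.4286 = -0.635

-0.635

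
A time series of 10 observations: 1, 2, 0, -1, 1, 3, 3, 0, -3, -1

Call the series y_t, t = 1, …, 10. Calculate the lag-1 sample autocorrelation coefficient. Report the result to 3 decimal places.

Mean ȳ = (1 + 2 + 0 − 1 + 1 + 3 + 3 + 0 − 3 − 1)/10 = 0.5000
Numerator Σ_{t=1}^{9}(y_t−ȳ)(y_{t+1}−ȳ) = 13.2500
Denominator Σ(y_t−ȳ)² = 32.5000
r_1 = 13.2500 / 32.5000 = 0.408

0.408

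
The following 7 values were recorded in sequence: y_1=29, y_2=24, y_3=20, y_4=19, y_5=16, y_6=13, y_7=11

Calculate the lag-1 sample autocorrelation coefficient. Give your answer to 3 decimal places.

Mean ȳ = (29 + 24 + 20 + 19 + 16 + 13 + 11)/7 = 18.8571
Deviations from mean: 10.1429, 5.1429, 1.1429, 0.1429, -2.8571, -5.8571, -7.8571
Σ(y_t−ȳ)(y_{t+1}−ȳ) = (52.1633) + (5.8776) + (0.1633) + (-0.4082) + (16.7347) + (46.0204) = 120.5510
Denominator Σ(y_t−ȳ)² = 234.8571
r_1 = 120.5510 / 234.8571 = 0.513

0.513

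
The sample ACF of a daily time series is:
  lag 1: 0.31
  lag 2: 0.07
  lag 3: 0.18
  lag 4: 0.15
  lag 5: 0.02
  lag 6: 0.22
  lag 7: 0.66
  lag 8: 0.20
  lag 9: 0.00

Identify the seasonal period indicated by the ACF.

7

The largest autocorrelation is r_7 = 0.66; the remaining lags stay at or below 0.31. The elevated value at lag 1 (0.31), dropping to 0.07 at lag 2, reflects decaying short-term dependence rather than seasonality.
The dominant spike at lag 7 indicates a seasonal period of 7.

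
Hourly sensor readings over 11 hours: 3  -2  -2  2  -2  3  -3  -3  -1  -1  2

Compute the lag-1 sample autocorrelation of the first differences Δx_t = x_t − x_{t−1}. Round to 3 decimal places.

First differences Δx: -5, 0, 4, -4, 5, -6, 0, 2, 0, 3
Mean of differences = -0.1000
Numerator Σ(Δx_t−Δx̄)(Δx_{t+1}−Δx̄) = -65.9100
Denominator Σ(Δx_t−Δx̄)² = 130.9000
r_1(Δx) = -65.9100 / 130.9000 = -0.504

-0.504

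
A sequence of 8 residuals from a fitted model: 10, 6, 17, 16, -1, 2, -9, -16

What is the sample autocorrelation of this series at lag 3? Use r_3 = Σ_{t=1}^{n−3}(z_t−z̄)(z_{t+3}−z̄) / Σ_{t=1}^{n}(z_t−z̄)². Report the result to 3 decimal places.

Mean z̄ = (10 + 6 + 17 + 16 − 1 + 2 − 9 − 16)/8 = 3.1250
Deviations from mean: 6.8750, 2.8750, 13.8750, 12.8750, -4.1250, -1.1250, -12.1250, -19.1250
Numerator Σ_{t=1}^{5}(z_t−z̄)(z_{t+3}−z̄) = -16.1719
Denominator Σ(z_t−z̄)² = 944.8750
r_3 = -16.1719 / 944.8750 = -0.017

-0.017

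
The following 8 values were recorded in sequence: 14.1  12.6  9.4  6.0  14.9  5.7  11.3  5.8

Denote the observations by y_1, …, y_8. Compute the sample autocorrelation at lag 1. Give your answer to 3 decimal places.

-0.395

Mean ȳ = (14.1 + 12.6 + 9.4 + 6.0 + 14.9 + 5.7 + 11.3 + 5.8)/8 = 9.9750
Deviations from mean: 4.1250, 2.6250, -0.5750, -3.9750, 4.9250, -4.2750, 1.3250, -4.1750
Σ(y_t−ȳ)(y_{t+1}−ȳ) = (10.8281) + (-1.5094) + (2.2856) + (-19.5769) + (-21.0544) + (-5.6644) + (-5.5319) = -40.2231
Denominator Σ(y_t−ȳ)² = 101.7550
r_1 = -40.2231 / 101.7550 = -0.395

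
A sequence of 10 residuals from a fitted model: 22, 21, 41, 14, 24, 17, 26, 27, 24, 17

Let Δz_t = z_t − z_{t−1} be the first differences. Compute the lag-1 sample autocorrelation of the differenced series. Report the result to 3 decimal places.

-0.660

First differences Δz: -1, 20, -27, 10, -7, 9, 1, -3, -7
Mean of differences = -0.5556
Numerator Σ(Δz_t−Δz̄)(Δz_{t+1}−Δz̄) = -934.6420
Denominator Σ(Δz_t−Δz̄)² = 1416.2222
r_1(Δz) = -934.6420 / 1416.2222 = -0.660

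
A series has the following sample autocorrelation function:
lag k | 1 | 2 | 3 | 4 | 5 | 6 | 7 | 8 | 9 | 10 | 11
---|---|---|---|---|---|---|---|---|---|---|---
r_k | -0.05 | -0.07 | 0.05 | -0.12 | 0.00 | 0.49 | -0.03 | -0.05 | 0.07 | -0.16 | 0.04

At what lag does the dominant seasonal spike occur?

The largest autocorrelation is r_6 = 0.49; the remaining lags stay at or below 0.07.
The dominant spike at lag 6 indicates a seasonal period of 6.

6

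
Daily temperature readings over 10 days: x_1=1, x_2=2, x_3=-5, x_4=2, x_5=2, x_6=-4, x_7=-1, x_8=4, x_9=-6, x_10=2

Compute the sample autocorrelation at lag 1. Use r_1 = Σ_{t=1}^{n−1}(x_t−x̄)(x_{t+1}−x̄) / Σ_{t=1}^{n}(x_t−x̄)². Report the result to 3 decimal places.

-0.544

Mean x̄ = (1 + 2 − 5 + 2 + 2 − 4 − 1 + 4 − 6 + 2)/10 = -0.3000
Numerator Σ_{t=1}^{9}(x_t−x̄)(x_{t+1}−x̄) = -59.8900
Denominator Σ(x_t−x̄)² = 110.1000
r_1 = -59.8900 / 110.1000 = -0.544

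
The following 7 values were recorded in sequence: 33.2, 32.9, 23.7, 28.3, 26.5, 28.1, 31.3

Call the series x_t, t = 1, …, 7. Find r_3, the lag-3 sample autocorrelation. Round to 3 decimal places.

-0.129

Mean x̄ = (33.2 + 32.9 + 23.7 + 28.3 + 26.5 + 28.1 + 31.3)/7 = 29.1429
Deviations from mean: 4.0571, 3.7571, -5.4429, -0.8429, -2.6429, -1.0429, 2.1571
Σ(x_t−x̄)(x_{t+3}−x̄) = (-3.4196) + (-9.9296) + (5.6761) + (-1.8182) = -9.4912
Denominator Σ(x_t−x̄)² = 73.6371
r_3 = -9.4912 / 73.6371 = -0.129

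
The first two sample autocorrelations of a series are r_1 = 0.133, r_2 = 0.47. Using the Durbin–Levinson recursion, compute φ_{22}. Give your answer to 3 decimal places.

0.460

φ_{22} = (r_2 − r_1²) / (1 − r_1²)
r_1² = (0.133)² = 0.017689
Numerator = 0.47 − 0.0177 = 0.4523; denominator = 1 − 0.0177 = 0.9823
φ_{22} = 0.4523 / 0.9823 = 0.460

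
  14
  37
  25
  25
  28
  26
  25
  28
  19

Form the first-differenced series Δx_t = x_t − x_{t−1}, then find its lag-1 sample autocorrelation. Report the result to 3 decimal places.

-0.394

First differences Δx: 23, -12, 0, 3, -2, -1, 3, -9
Mean of differences = 0.6250
Numerator Σ(Δx_t−Δx̄)(Δx_{t+1}−Δx̄) = -304.7656
Denominator Σ(Δx_t−Δx̄)² = 773.8750
r_1(Δx) = -304.7656 / 773.8750 = -0.394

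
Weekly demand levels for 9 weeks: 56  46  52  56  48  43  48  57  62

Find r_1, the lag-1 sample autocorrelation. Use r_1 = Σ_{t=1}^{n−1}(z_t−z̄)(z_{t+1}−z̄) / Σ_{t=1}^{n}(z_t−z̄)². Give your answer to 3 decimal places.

0.203

Mean z̄ = (56 + 46 + 52 + 56 + 48 + 43 + 48 + 57 + 62)/9 = 52.0000
Numerator Σ_{t=1}^{8}(z_t−z̄)(z_{t+1}−z̄) = 62.0000
Denominator Σ(z_t−z̄)² = 306.0000
r_1 = 62.0000 / 306.0000 = 0.203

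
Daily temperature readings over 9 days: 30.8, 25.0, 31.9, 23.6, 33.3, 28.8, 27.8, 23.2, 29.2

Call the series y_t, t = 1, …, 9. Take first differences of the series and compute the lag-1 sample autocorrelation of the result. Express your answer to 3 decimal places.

First differences Δy: -5.8, 6.9, -8.3, 9.7, -4.5, -1.0, -4.6, 6.0
Mean of differences = -0.2000
Numerator Σ(Δy_t−Δȳ)(Δy_{t+1}−Δȳ) = -240.3500
Denominator Σ(Δy_t−Δȳ)² = 322.3200
r_1(Δy) = -240.3500 / 322.3200 = -0.746

-0.746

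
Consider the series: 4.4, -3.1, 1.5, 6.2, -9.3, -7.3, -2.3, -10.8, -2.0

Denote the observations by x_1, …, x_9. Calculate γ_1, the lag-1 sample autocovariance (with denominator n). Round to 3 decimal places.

Mean x̄ = (4.4 − 3.1 + 1.5 + 6.2 − 9.3 − 7.3 − 2.3 − 10.8 − 2.0)/9 = -2.5222
Σ_{t=1}^{8}(x_t−x̄)(x_{t+1}−x̄) = -5.1994
γ_1 = -5.1994 / 9 = -0.578

-0.578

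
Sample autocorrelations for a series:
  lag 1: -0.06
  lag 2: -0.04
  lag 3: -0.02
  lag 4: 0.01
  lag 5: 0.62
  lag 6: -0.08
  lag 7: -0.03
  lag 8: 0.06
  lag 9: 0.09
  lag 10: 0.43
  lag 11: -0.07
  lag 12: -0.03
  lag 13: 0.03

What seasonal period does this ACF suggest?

5

The largest autocorrelation is r_5 = 0.62, with a weaker echo at lag 10 (0.43); the remaining lags stay at or below 0.09.
The dominant spike at lag 5 indicates a seasonal period of 5.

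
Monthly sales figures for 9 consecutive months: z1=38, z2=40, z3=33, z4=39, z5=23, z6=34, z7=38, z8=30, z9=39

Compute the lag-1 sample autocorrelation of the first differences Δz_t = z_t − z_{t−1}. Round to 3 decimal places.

First differences Δz: 2, -7, 6, -16, 11, 4, -8, 9
Mean of differences = 0.1250
Numerator Σ(Δz_t−Δz̄)(Δz_{t+1}−Δz̄) = -386.7656
Denominator Σ(Δz_t−Δz̄)² = 626.8750
r_1(Δz) = -386.7656 / 626.8750 = -0.617

-0.617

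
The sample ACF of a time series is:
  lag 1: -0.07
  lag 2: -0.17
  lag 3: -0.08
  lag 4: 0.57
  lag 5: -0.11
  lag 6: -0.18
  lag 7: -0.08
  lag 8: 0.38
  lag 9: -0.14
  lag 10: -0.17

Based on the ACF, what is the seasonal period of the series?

4

The largest autocorrelation is r_4 = 0.57, with a weaker echo at lag 8 (0.38); the remaining lags stay at or below -0.07.
The dominant spike at lag 4 indicates a seasonal period of 4.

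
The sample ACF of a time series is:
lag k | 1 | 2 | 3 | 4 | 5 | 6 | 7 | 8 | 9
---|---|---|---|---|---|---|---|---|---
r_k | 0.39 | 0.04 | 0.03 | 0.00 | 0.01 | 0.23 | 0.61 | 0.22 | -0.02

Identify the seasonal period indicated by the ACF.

7

The largest autocorrelation is r_7 = 0.61; the remaining lags stay at or below 0.39. The elevated value at lag 1 (0.39), dropping to 0.04 at lag 2, reflects decaying short-term dependence rather than seasonality.
The dominant spike at lag 7 indicates a seasonal period of 7.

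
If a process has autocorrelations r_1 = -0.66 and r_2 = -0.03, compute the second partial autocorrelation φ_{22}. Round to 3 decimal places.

φ_{22} = (r_2 − r_1²) / (1 − r_1²)
r_1² = (-0.66)² = 0.4356
Numerator = -0.03 − 0.4356 = -0.4656; denominator = 1 − 0.4356 = 0.5644
φ_{22} = -0.4656 / 0.5644 = -0.825

-0.825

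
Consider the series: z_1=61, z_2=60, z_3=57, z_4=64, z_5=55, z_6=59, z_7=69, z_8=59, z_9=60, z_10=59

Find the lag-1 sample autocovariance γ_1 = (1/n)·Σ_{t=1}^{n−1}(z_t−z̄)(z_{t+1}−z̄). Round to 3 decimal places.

-4.599

Mean z̄ = (61 + 60 + 57 + 64 + 55 + 59 + 69 + 59 + 60 + 59)/10 = 60.3000
Σ_{t=1}^{9}(z_t−z̄)(z_{t+1}−z̄) = -45.9900
γ_1 = -45.9900 / 10 = -4.599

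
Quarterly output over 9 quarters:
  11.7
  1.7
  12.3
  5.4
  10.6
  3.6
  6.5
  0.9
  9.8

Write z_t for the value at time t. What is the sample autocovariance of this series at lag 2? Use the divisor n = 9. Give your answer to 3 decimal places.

Mean z̄ = (11.7 + 1.7 + 12.3 + 5.4 + 10.6 + 3.6 + 6.5 + 0.9 + 9.8)/9 = 6.9444
Σ_{t=1}^{7}(z_t−z̄)(z_{t+2}−z̄) = 75.6327
γ_2 = 75.6327 / 9 = 8.404

8.404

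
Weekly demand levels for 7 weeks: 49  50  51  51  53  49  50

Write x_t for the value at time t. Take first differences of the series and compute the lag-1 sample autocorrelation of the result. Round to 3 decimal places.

First differences Δx: 1, 1, 0, 2, -4, 1
Mean of differences = 0.1667
Numerator Σ(Δx_t−Δx̄)(Δx_{t+1}−Δx̄) = -10.8611
Denominator Σ(Δx_t−Δx̄)² = 22.8333
r_1(Δx) = -10.8611 / 22.8333 = -0.476

-0.476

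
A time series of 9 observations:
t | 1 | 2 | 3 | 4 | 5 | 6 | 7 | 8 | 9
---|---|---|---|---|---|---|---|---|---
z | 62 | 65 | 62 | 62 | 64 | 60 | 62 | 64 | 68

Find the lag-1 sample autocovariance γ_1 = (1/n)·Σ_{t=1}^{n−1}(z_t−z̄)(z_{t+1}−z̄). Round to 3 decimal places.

0.044

Mean z̄ = (62 + 65 + 62 + 62 + 64 + 60 + 62 + 64 + 68)/9 = 63.2222
Σ_{t=1}^{8}(z_t−z̄)(z_{t+1}−z̄) = 0.3951
γ_1 = 0.3951 / 9 = 0.044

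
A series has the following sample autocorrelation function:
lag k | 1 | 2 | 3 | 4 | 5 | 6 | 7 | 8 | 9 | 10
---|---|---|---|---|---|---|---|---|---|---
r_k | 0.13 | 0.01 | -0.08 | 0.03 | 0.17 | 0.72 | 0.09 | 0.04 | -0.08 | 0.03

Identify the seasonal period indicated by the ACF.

The largest autocorrelation is r_6 = 0.72; the remaining lags stay at or below 0.17.
The dominant spike at lag 6 indicates a seasonal period of 6.

6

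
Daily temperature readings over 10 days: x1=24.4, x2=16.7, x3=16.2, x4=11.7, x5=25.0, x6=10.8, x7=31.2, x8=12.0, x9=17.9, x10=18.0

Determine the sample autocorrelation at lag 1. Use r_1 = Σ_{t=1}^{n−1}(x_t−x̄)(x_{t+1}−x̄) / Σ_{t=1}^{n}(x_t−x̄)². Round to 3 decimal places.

Mean x̄ = (24.4 + 16.7 + 16.2 + 11.7 + 25.0 + 10.8 + 31.2 + 12.0 + 17.9 + 18.0)/10 = 18.3900
Numerator Σ_{t=1}^{9}(x_t−x̄)(x_{t+1}−x̄) = -261.9571
Denominator Σ(x_t−x̄)² = 395.1490
r_1 = -261.9571 / 395.1490 = -0.663

-0.663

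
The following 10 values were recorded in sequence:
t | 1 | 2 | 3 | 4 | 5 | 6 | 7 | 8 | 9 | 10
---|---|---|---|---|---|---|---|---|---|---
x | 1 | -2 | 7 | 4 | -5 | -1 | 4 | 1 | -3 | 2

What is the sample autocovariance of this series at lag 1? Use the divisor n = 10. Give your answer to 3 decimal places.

Mean x̄ = (1 − 2 + 7 + 4 − 5 − 1 + 4 + 1 − 3 + 2)/10 = 0.8000
Σ_{t=1}^{9}(x_t−x̄)(x_{t+1}−x̄) = -16.6400
γ_1 = -16.6400 / 10 = -1.664

-1.664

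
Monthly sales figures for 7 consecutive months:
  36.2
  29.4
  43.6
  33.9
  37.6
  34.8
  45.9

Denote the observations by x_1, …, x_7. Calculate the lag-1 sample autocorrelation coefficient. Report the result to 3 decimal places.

Mean x̄ = (36.2 + 29.4 + 43.6 + 33.9 + 37.6 + 34.8 + 45.9)/7 = 37.3429
Deviations from mean: -1.1429, -7.9429, 6.2571, -3.4429, 0.2571, -2.5429, 8.5571
Σ(x_t−x̄)(x_{t+1}−x̄) = (9.0776) + (-49.6996) + (-21.5424) + (-0.8853) + (-0.6539) + (-21.7596) = -85.4633
Denominator Σ(x_t−x̄)² = 195.1571
r_1 = -85.4633 / 195.1571 = -0.438

-0.438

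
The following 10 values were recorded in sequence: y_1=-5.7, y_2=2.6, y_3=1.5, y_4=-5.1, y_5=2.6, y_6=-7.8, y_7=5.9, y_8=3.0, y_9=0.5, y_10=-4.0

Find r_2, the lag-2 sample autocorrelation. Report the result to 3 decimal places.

0.021

Mean ȳ = (-5.7 + 2.6 + 1.5 − 5.1 + 2.6 − 7.8 + 5.9 + 3.0 + 0.5 − 4.0)/10 = -0.6500
Numerator Σ_{t=1}^{8}(y_t−ȳ)(y_{t+2}−ȳ) = 3.9800
Denominator Σ(y_t−ȳ)² = 190.9450
r_2 = 3.9800 / 190.9450 = 0.021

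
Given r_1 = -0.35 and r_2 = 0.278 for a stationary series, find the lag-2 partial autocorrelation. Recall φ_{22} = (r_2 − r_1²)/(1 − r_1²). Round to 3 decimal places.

0.177

φ_{22} = (r_2 − r_1²) / (1 − r_1²)
r_1² = (-0.35)² = 0.1225
Numerator = 0.278 − 0.1225 = 0.1555; denominator = 1 − 0.1225 = 0.8775
φ_{22} = 0.1555 / 0.8775 = 0.177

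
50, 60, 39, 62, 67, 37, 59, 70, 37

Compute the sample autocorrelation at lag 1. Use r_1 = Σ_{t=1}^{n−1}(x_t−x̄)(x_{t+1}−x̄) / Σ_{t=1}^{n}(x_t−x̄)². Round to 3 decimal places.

-0.453

Mean x̄ = (50 + 60 + 39 + 62 + 67 + 37 + 59 + 70 + 37)/9 = 53.4444
Numerator Σ_{t=1}^{8}(x_t−x̄)(x_{t+1}−x̄) = -619.4198
Denominator Σ(x_t−x̄)² = 1366.2222
r_1 = -619.4198 / 1366.2222 = -0.453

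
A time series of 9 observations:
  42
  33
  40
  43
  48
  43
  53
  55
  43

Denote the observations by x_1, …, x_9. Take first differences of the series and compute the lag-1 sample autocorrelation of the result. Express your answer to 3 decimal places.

-0.249

First differences Δx: -9, 7, 3, 5, -5, 10, 2, -12
Mean of differences = 0.1250
Numerator Σ(Δx_t−Δx̄)(Δx_{t+1}−Δx̄) = -108.7656
Denominator Σ(Δx_t−Δx̄)² = 436.8750
r_1(Δx) = -108.7656 / 436.8750 = -0.249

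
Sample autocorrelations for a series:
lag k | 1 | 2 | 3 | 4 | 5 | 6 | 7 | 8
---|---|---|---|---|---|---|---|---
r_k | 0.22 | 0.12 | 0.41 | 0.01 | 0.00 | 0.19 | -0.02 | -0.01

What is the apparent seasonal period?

3

The largest autocorrelation is r_3 = 0.41; the remaining lags stay at or below 0.22. The elevated value at lag 1 (0.22), dropping to 0.12 at lag 2, reflects decaying short-term dependence rather than seasonality.
The dominant spike at lag 3 indicates a seasonal period of 3.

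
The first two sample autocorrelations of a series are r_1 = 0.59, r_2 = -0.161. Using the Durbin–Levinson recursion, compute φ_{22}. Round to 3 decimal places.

φ_{22} = (r_2 − r_1²) / (1 − r_1²)
r_1² = (0.59)² = 0.3481
Numerator = -0.161 − 0.3481 = -0.5091; denominator = 1 − 0.3481 = 0.6519
φ_{22} = -0.5091 / 0.6519 = -0.781

-0.781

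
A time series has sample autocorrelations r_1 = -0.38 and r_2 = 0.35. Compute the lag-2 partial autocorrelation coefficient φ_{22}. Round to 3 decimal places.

0.240

φ_{22} = (r_2 − r_1²) / (1 − r_1²)
r_1² = (-0.38)² = 0.1444
Numerator = 0.35 − 0.1444 = 0.2056; denominator = 1 − 0.1444 = 0.8556
φ_{22} = 0.2056 / 0.8556 = 0.240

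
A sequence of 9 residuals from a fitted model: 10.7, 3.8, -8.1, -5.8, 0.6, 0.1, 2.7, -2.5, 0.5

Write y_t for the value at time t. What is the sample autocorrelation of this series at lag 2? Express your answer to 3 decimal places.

Mean ȳ = (10.7 + 3.8 − 8.1 − 5.8 + 0.6 + 0.1 + 2.7 − 2.5 + 0.5)/9 = 0.2222
Numerator Σ_{t=1}^{7}(y_t−ȳ)(y_{t+2}−ȳ) = -109.1954
Denominator Σ(y_t−ȳ)² = 241.8956
r_2 = -109.1954 / 241.8956 = -0.451

-0.451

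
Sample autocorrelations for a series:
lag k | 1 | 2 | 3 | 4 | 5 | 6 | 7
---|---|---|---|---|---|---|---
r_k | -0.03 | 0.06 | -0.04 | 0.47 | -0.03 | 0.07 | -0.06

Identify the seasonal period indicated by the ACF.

4

The largest autocorrelation is r_4 = 0.47; the remaining lags stay at or below 0.07.
The dominant spike at lag 4 indicates a seasonal period of 4.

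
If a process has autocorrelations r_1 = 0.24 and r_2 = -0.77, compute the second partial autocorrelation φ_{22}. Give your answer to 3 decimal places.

φ_{22} = (r_2 − r_1²) / (1 − r_1²)
r_1² = (0.24)² = 0.0576
Numerator = -0.77 − 0.0576 = -0.8276; denominator = 1 − 0.0576 = 0.9424
φ_{22} = -0.8276 / 0.9424 = -0.878

-0.878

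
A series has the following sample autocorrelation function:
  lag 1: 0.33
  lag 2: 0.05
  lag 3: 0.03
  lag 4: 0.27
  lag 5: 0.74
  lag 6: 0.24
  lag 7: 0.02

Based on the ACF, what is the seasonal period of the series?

5

The largest autocorrelation is r_5 = 0.74; the remaining lags stay at or below 0.33. The elevated value at lag 1 (0.33), dropping to 0.05 at lag 2, reflects decaying short-term dependence rather than seasonality.
The dominant spike at lag 5 indicates a seasonal period of 5.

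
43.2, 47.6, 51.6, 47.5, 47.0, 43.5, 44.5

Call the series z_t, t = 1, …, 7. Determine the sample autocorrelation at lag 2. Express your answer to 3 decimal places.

Mean z̄ = (43.2 + 47.6 + 51.6 + 47.5 + 47.0 + 43.5 + 44.5)/7 = 46.4143
Deviations from mean: -3.2143, 1.1857, 5.1857, 1.0857, 0.5857, -2.9143, -1.9143
Σ(z_t−z̄)(z_{t+2}−z̄) = (-16.6684) + (1.2873) + (3.0373) + (-3.1641) + (-1.1212) = -16.6290
Denominator Σ(z_t−z̄)² = 52.3086
r_2 = -16.6290 / 52.3086 = -0.318

-0.318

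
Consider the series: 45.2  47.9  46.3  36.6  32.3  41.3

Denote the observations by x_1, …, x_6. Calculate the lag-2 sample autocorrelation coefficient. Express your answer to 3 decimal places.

Mean x̄ = (45.2 + 47.9 + 46.3 + 36.6 + 32.3 + 41.3)/6 = 41.6000
Deviations from mean: 3.6000, 6.3000, 4.7000, -5.0000, -9.3000, -0.3000
Σ(x_t−x̄)(x_{t+2}−x̄) = (16.9200) + (-31.5000) + (-43.7100) + (1.5000) = -56.7900
Denominator Σ(x_t−x̄)² = 186.3200
r_2 = -56.7900 / 186.3200 = -0.305

-0.305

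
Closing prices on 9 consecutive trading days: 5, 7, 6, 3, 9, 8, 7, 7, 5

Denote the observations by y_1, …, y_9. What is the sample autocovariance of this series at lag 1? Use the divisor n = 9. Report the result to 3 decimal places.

Mean ȳ = (5 + 7 + 6 + 3 + 9 + 8 + 7 + 7 + 5)/9 = 6.3333
Σ_{t=1}^{8}(y_t−ȳ)(y_{t+1}−ȳ) = -3.7778
γ_1 = -3.7778 / 9 = -0.420

-0.420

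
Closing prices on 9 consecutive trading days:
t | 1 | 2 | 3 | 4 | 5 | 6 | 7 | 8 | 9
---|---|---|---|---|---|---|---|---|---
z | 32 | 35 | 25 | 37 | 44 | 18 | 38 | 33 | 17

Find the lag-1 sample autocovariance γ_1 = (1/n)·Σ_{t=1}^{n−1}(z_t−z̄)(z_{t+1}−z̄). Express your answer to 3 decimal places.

-28.000

Mean z̄ = (32 + 35 + 25 + 37 + 44 + 18 + 38 + 33 + 17)/9 = 31.0000
Σ_{t=1}^{8}(z_t−z̄)(z_{t+1}−z̄) = -252.0000
γ_1 = -252.0000 / 9 = -28.000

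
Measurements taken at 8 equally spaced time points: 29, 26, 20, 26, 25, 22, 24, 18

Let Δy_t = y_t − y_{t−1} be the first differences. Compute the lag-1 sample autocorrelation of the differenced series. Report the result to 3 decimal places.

First differences Δy: -3, -6, 6, -1, -3, 2, -6
Mean of differences = -1.5714
Numerator Σ(Δy_t−Δȳ)(Δy_{t+1}−Δȳ) = -44.6122
Denominator Σ(Δy_t−Δȳ)² = 113.7143
r_1(Δy) = -44.6122 / 113.7143 = -0.392

-0.392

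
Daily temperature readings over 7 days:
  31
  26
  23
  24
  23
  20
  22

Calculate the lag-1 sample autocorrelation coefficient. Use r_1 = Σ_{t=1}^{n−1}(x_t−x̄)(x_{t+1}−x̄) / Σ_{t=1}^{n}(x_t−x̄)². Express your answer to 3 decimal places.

Mean x̄ = (31 + 26 + 23 + 24 + 23 + 20 + 22)/7 = 24.1429
Deviations from mean: 6.8571, 1.8571, -1.1429, -0.1429, -1.1429, -4.1429, -2.1429
Σ(x_t−x̄)(x_{t+1}−x̄) = (12.7347) + (-2.1224) + (0.1633) + (0.1633) + (4.7347) + (8.8776) = 24.5510
Denominator Σ(x_t−x̄)² = 74.8571
r_1 = 24.5510 / 74.8571 = 0.328

0.328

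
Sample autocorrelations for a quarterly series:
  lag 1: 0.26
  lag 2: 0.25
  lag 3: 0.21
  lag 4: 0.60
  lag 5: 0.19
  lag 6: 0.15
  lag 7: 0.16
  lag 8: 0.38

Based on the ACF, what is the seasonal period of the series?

The largest autocorrelation is r_4 = 0.60, with a weaker echo at lag 8 (0.38); the remaining lags stay at or below 0.26. The elevated value at lag 1 (0.26), dropping to 0.25 at lag 2, reflects decaying short-term dependence rather than seasonality.
The dominant spike at lag 4 indicates a seasonal period of 4.

4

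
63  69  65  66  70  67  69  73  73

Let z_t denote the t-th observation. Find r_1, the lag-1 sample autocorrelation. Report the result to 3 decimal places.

Mean z̄ = (63 + 69 + 65 + 66 + 70 + 67 + 69 + 73 + 73)/9 = 68.3333
Numerator Σ_{t=1}^{8}(z_t−z̄)(z_{t+1}−z̄) = 19.8889
Denominator Σ(z_t−z̄)² = 94.0000
r_1 = 19.8889 / 94.0000 = 0.212

0.212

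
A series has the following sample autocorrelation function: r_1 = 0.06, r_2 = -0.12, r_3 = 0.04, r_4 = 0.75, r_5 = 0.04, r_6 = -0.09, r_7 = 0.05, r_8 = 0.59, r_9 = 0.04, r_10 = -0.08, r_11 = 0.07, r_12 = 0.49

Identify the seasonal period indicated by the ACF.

The largest autocorrelation is r_4 = 0.75, with weaker echoes at lags 8 (0.59) and 12 (0.49); the remaining lags stay at or below 0.07.
The dominant spike at lag 4 indicates a seasonal period of 4.

4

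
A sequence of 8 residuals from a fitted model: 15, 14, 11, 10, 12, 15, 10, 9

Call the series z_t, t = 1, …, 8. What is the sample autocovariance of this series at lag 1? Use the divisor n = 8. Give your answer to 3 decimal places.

0.750

Mean z̄ = (15 + 14 + 11 + 10 + 12 + 15 + 10 + 9)/8 = 12.0000
Σ_{t=1}^{7}(z_t−z̄)(z_{t+1}−z̄) = 6.0000
γ_1 = 6.0000 / 8 = 0.750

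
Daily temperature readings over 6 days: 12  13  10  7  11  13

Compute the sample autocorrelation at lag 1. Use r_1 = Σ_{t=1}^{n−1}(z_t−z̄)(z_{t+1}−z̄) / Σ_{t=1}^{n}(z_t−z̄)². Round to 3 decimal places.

Mean z̄ = (12 + 13 + 10 + 7 + 11 + 13)/6 = 11.0000
Deviations from mean: 1.0000, 2.0000, -1.0000, -4.0000, 0.0000, 2.0000
Σ(z_t−z̄)(z_{t+1}−z̄) = (2.0000) + (-2.0000) + (4.0000) + (0.0000) + (0.0000) = 4.0000
Denominator Σ(z_t−z̄)² = 26.0000
r_1 = 4.0000 / 26.0000 = 0.154

0.154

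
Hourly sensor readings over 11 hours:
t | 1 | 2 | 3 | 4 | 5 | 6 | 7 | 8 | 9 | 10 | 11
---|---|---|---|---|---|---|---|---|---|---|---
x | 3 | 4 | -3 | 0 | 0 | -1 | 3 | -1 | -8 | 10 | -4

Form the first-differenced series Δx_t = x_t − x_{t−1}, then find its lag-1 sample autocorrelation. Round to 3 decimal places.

-0.601

First differences Δx: 1, -7, 3, 0, -1, 4, -4, -7, 18, -14
Mean of differences = -0.7000
Numerator Σ(Δx_t−Δx̄)(Δx_{t+1}−Δx̄) = -394.2900
Denominator Σ(Δx_t−Δx̄)² = 656.1000
r_1(Δx) = -394.2900 / 656.1000 = -0.601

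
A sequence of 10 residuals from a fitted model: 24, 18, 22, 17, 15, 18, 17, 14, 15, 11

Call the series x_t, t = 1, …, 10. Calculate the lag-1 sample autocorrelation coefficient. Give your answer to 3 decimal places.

0.217

Mean x̄ = (24 + 18 + 22 + 17 + 15 + 18 + 17 + 14 + 15 + 11)/10 = 17.1000
Numerator Σ_{t=1}^{9}(x_t−x̄)(x_{t+1}−x̄) = 27.9900
Denominator Σ(x_t−x̄)² = 128.9000
r_1 = 27.9900 / 128.9000 = 0.217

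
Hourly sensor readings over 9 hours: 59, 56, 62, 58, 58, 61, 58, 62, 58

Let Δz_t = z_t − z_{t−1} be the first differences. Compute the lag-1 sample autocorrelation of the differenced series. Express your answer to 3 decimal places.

-0.706

First differences Δz: -3, 6, -4, 0, 3, -3, 4, -4
Mean of differences = -0.1250
Numerator Σ(Δz_t−Δz̄)(Δz_{t+1}−Δz̄) = -78.2656
Denominator Σ(Δz_t−Δz̄)² = 110.8750
r_1(Δz) = -78.2656 / 110.8750 = -0.706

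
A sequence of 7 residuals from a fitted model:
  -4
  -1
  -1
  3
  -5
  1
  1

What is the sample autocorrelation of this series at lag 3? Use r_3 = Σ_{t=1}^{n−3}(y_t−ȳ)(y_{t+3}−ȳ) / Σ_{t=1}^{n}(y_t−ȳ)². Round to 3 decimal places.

-0.095

Mean ȳ = (-4 − 1 − 1 + 3 − 5 + 1 + 1)/7 = -0.8571
Deviations from mean: -3.1429, -0.1429, -0.1429, 3.8571, -4.1429, 1.8571, 1.8571
Σ(y_t−ȳ)(y_{t+3}−ȳ) = (-12.1224) + (0.5918) + (-0.2653) + (7.1633) = -4.6327
Denominator Σ(y_t−ȳ)² = 48.8571
r_3 = -4.6327 / 48.8571 = -0.095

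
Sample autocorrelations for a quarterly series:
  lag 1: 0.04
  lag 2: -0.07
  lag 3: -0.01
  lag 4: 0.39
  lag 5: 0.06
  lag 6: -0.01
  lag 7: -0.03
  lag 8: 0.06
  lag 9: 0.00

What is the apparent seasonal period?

The largest autocorrelation is r_4 = 0.39; the remaining lags stay at or below 0.06.
The dominant spike at lag 4 indicates a seasonal period of 4.

4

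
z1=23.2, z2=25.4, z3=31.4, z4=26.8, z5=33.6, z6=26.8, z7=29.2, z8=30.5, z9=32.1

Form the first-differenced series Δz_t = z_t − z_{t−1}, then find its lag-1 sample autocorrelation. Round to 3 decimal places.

First differences Δz: 2.2, 6.0, -4.6, 6.8, -6.8, 2.4, 1.3, 1.6
Mean of differences = 1.1125
Numerator Σ(Δz_t−Δz̄)(Δz_{t+1}−Δz̄) = -109.9514
Denominator Σ(Δz_t−Δz̄)² = 154.5888
r_1(Δz) = -109.9514 / 154.5888 = -0.711

-0.711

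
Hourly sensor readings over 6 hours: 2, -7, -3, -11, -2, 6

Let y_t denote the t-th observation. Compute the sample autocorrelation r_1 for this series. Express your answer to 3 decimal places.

Mean ȳ = (2 − 7 − 3 − 11 − 2 + 6)/6 = -2.5000
Deviations from mean: 4.5000, -4.5000, -0.5000, -8.5000, 0.5000, 8.5000
Σ(y_t−ȳ)(y_{t+1}−ȳ) = (-20.2500) + (2.2500) + (4.2500) + (-4.2500) + (4.2500) = -13.7500
Denominator Σ(y_t−ȳ)² = 185.5000
r_1 = -13.7500 / 185.5000 = -0.074

-0.074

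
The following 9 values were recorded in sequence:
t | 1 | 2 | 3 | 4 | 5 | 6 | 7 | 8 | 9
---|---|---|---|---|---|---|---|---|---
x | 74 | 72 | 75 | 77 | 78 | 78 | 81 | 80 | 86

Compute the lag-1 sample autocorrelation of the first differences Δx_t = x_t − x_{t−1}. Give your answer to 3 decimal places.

First differences Δx: -2, 3, 2, 1, 0, 3, -1, 6
Mean of differences = 1.5000
Numerator Σ(Δx_t−Δx̄)(Δx_{t+1}−Δx̄) = -21.2500
Denominator Σ(Δx_t−Δx̄)² = 46.0000
r_1(Δx) = -21.2500 / 46.0000 = -0.462

-0.462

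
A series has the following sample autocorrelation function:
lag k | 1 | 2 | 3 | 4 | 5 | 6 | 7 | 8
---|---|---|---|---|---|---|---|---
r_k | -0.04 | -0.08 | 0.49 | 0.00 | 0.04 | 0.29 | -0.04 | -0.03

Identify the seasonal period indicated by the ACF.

3

The largest autocorrelation is r_3 = 0.49, with a weaker echo at lag 6 (0.29); the remaining lags stay at or below 0.04.
The dominant spike at lag 3 indicates a seasonal period of 3.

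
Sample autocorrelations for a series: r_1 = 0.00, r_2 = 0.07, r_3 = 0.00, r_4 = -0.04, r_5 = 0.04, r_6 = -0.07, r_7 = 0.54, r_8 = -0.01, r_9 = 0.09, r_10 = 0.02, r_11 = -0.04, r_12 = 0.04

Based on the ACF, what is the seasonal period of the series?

The largest autocorrelation is r_7 = 0.54; the remaining lags stay at or below 0.09.
The dominant spike at lag 7 indicates a seasonal period of 7.

7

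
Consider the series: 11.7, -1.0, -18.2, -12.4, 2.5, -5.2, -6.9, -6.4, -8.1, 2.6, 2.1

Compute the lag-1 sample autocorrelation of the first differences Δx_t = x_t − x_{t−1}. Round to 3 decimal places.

First differences Δx: -12.7, -17.2, 5.8, 14.9, -7.7, -1.7, 0.5, -1.7, 10.7, -0.5
Mean of differences = -0.9600
Numerator Σ(Δx_t−Δx̄)(Δx_{t+1}−Δx̄) = 80.7544
Denominator Σ(Δx_t−Δx̄)² = 883.6240
r_1(Δx) = 80.7544 / 883.6240 = 0.091

0.091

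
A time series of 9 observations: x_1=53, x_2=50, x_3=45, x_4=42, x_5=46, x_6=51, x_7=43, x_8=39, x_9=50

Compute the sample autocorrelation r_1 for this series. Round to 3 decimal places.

0.051

Mean x̄ = (53 + 50 + 45 + 42 + 46 + 51 + 43 + 39 + 50)/9 = 46.5556
Numerator Σ_{t=1}^{8}(x_t−x̄)(x_{t+1}−x̄) = 9.0247
Denominator Σ(x_t−x̄)² = 178.2222
r_1 = 9.0247 / 178.2222 = 0.051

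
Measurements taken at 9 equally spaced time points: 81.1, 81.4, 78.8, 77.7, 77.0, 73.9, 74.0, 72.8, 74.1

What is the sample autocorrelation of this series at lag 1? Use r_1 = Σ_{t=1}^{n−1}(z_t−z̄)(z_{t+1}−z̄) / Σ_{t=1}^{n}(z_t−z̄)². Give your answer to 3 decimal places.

0.719

Mean z̄ = (81.1 + 81.4 + 78.8 + 77.7 + 77.0 + 73.9 + 74.0 + 72.8 + 74.1)/9 = 76.7556
Numerator Σ_{t=1}^{8}(z_t−z̄)(z_{t+1}−z̄) = 60.4091
Denominator Σ(z_t−z̄)² = 84.0222
r_1 = 60.4091 / 84.0222 = 0.719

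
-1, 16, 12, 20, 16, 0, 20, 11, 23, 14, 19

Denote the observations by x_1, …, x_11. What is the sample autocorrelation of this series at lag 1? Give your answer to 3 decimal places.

Mean x̄ = (-1 + 16 + 12 + 20 + 16 + 0 + 20 + 11 + 23 + 14 + 19)/11 = 13.6364
Numerator Σ_{t=1}^{10}(x_t−x̄)(x_{t+1}−x̄) = -188.9504
Denominator Σ(x_t−x̄)² = 618.5455
r_1 = -188.9504 / 618.5455 = -0.305

-0.305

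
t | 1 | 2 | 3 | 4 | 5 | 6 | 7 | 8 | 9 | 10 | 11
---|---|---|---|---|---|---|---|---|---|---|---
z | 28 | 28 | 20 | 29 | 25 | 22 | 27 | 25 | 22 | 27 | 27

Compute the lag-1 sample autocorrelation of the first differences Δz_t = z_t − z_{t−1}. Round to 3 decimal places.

-0.559

First differences Δz: 0, -8, 9, -4, -3, 5, -2, -3, 5, 0
Mean of differences = -0.1000
Numerator Σ(Δz_t−Δz̄)(Δz_{t+1}−Δz̄) = -130.1100
Denominator Σ(Δz_t−Δz̄)² = 232.9000
r_1(Δz) = -130.1100 / 232.9000 = -0.559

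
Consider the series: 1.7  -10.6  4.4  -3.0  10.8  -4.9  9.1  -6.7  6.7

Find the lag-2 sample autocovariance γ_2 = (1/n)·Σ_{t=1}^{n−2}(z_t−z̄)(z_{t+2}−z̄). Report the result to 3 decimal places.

30.947

Mean z̄ = (1.7 − 10.6 + 4.4 − 3.0 + 10.8 − 4.9 + 9.1 − 6.7 + 6.7)/9 = 0.8333
Σ_{t=1}^{7}(z_t−z̄)(z_{t+2}−z̄) = 278.5244
γ_2 = 278.5244 / 9 = 30.947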